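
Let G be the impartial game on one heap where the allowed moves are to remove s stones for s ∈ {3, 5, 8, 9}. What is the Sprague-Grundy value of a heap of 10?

3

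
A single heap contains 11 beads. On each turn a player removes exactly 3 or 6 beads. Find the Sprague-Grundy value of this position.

Grundy values for subtraction set {3, 6}:
k:     0  1  2  3  4  5  6  7  8  9 10 11
g(k):  0  0  0  1  1  1  2  2  2  0  0  0
So g(11) = 0.

0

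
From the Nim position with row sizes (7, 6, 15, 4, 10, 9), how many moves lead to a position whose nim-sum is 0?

Compute the nim-sum pairwise:
7 XOR 6 = 1
1 XOR 15 = 14
14 XOR 4 = 10
10 XOR 10 = 0
0 XOR 9 = 9
The overall nim-sum is X = 9. A row of size p has a winning move iff p XOR X < p (reduce it to p XOR X).
  7: 7 XOR 9 = 14 ≥ 7 — no move.
  6: 6 XOR 9 = 15 ≥ 6 — no move.
  15: 15 XOR 9 = 6 < 15 — winning move (to 6).
  4: 4 XOR 9 = 13 ≥ 4 — no move.
  10: 10 XOR 9 = 3 < 10 — winning move (to 3).
  9: 9 XOR 9 = 0 < 9 — winning move (to 0).
That gives 3 winning moves.

3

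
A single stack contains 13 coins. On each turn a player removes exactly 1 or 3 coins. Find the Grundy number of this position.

Compute g(0), g(1), … for moves {1, 3}:
g(0) = mex{} = 0
g(1) = mex{0} = 1
g(2) = mex{1} = 0
g(3) = mex{0} = 1
g(4) = mex{1} = 0
g(5) = mex{0} = 1
g(6) = mex{1} = 0
g(7) = mex{0} = 1
g(8) = mex{1} = 0
g(9) = mex{0} = 1
g(10) = mex{1} = 0
g(11) = mex{0} = 1
g(12) = mex{1} = 0
g(13) = mex{0} = 1
So g(13) = 1.

1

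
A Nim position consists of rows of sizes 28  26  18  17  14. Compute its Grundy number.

Write each in binary and XOR column by column:
  11100  (28)
  11010  (26)
  10010  (18)
  10001  (17)
  01110  (14)
  -----
  01011  (11)

11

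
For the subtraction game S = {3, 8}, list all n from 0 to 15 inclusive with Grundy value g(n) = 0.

Grundy values for subtraction set {3, 8}:
k:     0  1  2  3  4  5  6  7  8  9 10 11 12 13 14 15
g(k):  0  0  0  1  1  1  0  0  2  1  1  0  0  0  1  1
The P-positions (g = 0) in 0..15 are 0, 1, 2, 6, 7, 11, 12, 13.

0, 1, 2, 6, 7, 11, 12, 13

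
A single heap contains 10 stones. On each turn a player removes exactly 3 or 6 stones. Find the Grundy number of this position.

Build the Grundy sequence with g(k) = mex{g(k−s) : s ∈ {3, 6}, s ≤ k}:
g(0) = mex{} = 0
g(1) = mex{} = 0
g(2) = mex{} = 0
g(3) = mex{0} = 1
g(4) = mex{0} = 1
g(5) = mex{0} = 1
g(6) = mex{0,1} = 2
g(7) = mex{0,1} = 2
g(8) = mex{0,1} = 2
g(9) = mex{1,2} = 0
g(10) = mex{1,2} = 0
So g(10) = 0.

0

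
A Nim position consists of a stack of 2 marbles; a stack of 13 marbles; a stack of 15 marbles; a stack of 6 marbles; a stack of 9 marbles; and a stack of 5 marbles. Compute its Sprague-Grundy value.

Nim-sum: 2 ^ 13 ^ 15 ^ 6 ^ 9 ^ 5 = 10.

10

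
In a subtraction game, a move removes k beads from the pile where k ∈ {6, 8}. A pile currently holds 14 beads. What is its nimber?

Compute g(0), g(1), … for moves {6, 8}:
k:     0  1  2  3  4  5  6  7  8  9 10 11 12 13 14
g(k):  0  0  0  0  0  0  1  1  1  1  1  1  2  2  0
So g(14) = 0.

0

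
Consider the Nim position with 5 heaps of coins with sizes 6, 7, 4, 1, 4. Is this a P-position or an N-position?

Write each in binary and XOR column by column:
  110  (6)
  111  (7)
  100  (4)
  001  (1)
  100  (4)
  ---
  000  (0)
The nim-sum is 0, so this is a P-position: the player to move is in a losing position under optimal play.

P-position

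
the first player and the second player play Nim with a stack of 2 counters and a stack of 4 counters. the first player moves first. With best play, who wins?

Nim-sum: 2 ⊕ 4 = 6.
The nim-sum is 6 ≠ 0, so this is an N-position: the player to move can win; the first player has a winning move.

the first player wins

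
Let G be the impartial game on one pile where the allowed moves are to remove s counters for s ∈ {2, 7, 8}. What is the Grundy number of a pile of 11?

3

Build the Grundy sequence with g(k) = mex{g(k−s) : s ∈ {2, 7, 8}, s ≤ k}:
g(0) = mex{} = 0
g(1) = mex{} = 0
g(2) = mex{0} = 1
g(3) = mex{0} = 1
g(4) = mex{1} = 0
g(5) = mex{1} = 0
g(6) = mex{0} = 1
g(7) = mex{0} = 1
g(8) = mex{0,1} = 2
g(9) = mex{0,1} = 2
g(10) = mex{1,2} = 0
g(11) = mex{0,1,2} = 3
So g(11) = 3.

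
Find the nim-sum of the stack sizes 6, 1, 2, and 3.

6

Nim-sum: 6 ⊕ 1 ⊕ 2 ⊕ 3 = 6.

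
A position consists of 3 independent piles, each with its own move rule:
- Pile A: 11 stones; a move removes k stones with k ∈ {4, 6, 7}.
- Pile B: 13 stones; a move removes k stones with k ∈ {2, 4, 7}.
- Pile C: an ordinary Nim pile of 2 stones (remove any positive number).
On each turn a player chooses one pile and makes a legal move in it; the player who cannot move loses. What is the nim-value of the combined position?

0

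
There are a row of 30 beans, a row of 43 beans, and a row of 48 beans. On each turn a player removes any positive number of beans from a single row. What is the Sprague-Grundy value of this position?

5

Nim-sum: 30 XOR 43 XOR 48 = 5.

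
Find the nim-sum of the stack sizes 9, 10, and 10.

Nim-sum: 9 ^ 10 ^ 10 = 9.

9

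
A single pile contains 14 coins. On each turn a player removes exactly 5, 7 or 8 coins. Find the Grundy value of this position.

Grundy values for subtraction set {5, 7, 8}:
k:     0  1  2  3  4  5  6  7  8  9 10 11 12 13 14
g(k):  0  0  0  0  0  1  1  1  1  1  2  2  2  0  0
So g(14) = 0.

0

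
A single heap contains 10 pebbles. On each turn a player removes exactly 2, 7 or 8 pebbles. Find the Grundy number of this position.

0

Build the Grundy sequence with g(k) = mex{g(k−s) : s ∈ {2, 7, 8}, s ≤ k}:
g(0) = mex{} = 0
g(1) = mex{} = 0
g(2) = mex{0} = 1
g(3) = mex{0} = 1
g(4) = mex{1} = 0
g(5) = mex{1} = 0
g(6) = mex{0} = 1
g(7) = mex{0} = 1
g(8) = mex{0,1} = 2
g(9) = mex{0,1} = 2
g(10) = mex{1,2} = 0
So g(10) = 0.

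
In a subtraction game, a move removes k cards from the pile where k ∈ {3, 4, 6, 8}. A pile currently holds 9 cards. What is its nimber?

3

Compute g(0), g(1), … for moves {3, 4, 6, 8}:
k:     0  1  2  3  4  5  6  7  8  9
g(k):  0  0  0  1  1  1  2  2  2  3
So g(9) = 3.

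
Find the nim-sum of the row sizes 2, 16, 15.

In binary:
  00010  (2)
  10000  (16)
  01111  (15)
  -----
  11101  (29)

29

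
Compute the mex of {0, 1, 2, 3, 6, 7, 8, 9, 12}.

4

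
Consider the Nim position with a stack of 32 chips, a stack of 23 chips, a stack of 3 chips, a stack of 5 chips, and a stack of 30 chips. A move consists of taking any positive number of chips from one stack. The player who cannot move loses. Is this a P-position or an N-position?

N-position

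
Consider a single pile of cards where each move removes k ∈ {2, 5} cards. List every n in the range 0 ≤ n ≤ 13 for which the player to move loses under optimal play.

0, 1, 4, 7, 8, 11

Build the Grundy sequence with g(k) = mex{g(k−s) : s ∈ {2, 5}, s ≤ k}:
g(0) = mex{} = 0
g(1) = mex{} = 0
g(2) = mex{0} = 1
g(3) = mex{0} = 1
g(4) = mex{1} = 0
g(5) = mex{0,1} = 2
g(6) = mex{0} = 1
g(7) = mex{1,2} = 0
g(8) = mex{1} = 0
g(9) = mex{0} = 1
g(10) = mex{0,2} = 1
g(11) = mex{1} = 0
g(12) = mex{0,1} = 2
g(13) = mex{0} = 1
The P-positions (g = 0) in 0..13 are 0, 1, 4, 7, 8, 11.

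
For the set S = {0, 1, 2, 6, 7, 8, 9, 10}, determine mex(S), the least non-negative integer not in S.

3

The values 0, 1, 2 are all present; 3 is the first non-negative integer missing from the set.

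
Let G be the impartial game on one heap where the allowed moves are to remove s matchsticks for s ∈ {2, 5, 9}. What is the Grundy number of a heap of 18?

Build the Grundy sequence with g(k) = mex{g(k−s) : s ∈ {2, 5, 9}, s ≤ k}:
k:     0  1  2  3  4  5  6  7  8  9 10 11 12 13 14 15 16 17 18
g(k):  0  0  1  1  0  2  1  0  0  1  1  0  2  1  0  0  1  1  0
So g(18) = 0.

0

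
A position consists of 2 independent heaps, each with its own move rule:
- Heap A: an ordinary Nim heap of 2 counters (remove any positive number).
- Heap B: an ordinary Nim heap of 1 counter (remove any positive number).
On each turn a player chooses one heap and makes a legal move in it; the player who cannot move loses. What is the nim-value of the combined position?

3

Heap A is a plain Nim heap of size 2, so its Grundy value is 2.
Heap B is a plain Nim heap of size 1, so its Grundy value is 1.
By the Sprague-Grundy theorem, the Grundy value of a sum of independent games is the XOR of the component values.
Combined value = 2 XOR 1 = 3.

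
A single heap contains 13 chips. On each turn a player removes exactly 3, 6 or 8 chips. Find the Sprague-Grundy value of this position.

Compute g(0), g(1), … for moves {3, 6, 8}:
g(0) = mex{} = 0
g(1) = mex{} = 0
g(2) = mex{} = 0
g(3) = mex{0} = 1
g(4) = mex{0} = 1
g(5) = mex{0} = 1
g(6) = mex{0,1} = 2
g(7) = mex{0,1} = 2
g(8) = mex{0,1} = 2
g(9) = mex{0,1,2} = 3
g(10) = mex{0,1,2} = 3
g(11) = mex{1,2} = 0
g(12) = mex{1,2,3} = 0
g(13) = mex{1,2,3} = 0
So g(13) = 0.

0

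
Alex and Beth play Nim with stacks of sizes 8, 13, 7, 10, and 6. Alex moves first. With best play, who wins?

Nim-sum: 8 ^ 13 ^ 7 ^ 10 ^ 6 = 14.
The nim-sum is 14 ≠ 0, so this is an N-position: the player to move can win; Alex has a winning move.

Alex wins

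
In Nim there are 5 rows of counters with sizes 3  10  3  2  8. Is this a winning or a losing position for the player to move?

Losing position

Nim-sum: 3 ^ 10 ^ 3 ^ 2 ^ 8 = 0.
The nim-sum is 0, so this is a P-position: the player to move is in a losing position under optimal play.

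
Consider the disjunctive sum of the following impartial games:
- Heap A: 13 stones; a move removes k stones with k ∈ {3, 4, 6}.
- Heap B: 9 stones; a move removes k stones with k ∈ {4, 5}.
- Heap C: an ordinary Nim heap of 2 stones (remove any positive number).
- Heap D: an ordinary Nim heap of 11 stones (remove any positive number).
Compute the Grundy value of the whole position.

8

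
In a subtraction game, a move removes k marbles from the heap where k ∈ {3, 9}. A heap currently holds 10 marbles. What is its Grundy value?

Grundy values for subtraction set {3, 9}:
k:     0  1  2  3  4  5  6  7  8  9 10
g(k):  0  0  0  1  1  1  0  0  0  1  1
So g(10) = 1.

1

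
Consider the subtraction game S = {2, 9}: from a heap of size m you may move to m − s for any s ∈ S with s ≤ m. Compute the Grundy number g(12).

0

Build the Grundy sequence with g(k) = mex{g(k−s) : s ∈ {2, 9}, s ≤ k}:
g(0) = mex{} = 0
g(1) = mex{} = 0
g(2) = mex{0} = 1
g(3) = mex{0} = 1
g(4) = mex{1} = 0
g(5) = mex{1} = 0
g(6) = mex{0} = 1
g(7) = mex{0} = 1
g(8) = mex{1} = 0
g(9) = mex{0,1} = 2
g(10) = mex{0} = 1
g(11) = mex{1,2} = 0
g(12) = mex{1} = 0
So g(12) = 0.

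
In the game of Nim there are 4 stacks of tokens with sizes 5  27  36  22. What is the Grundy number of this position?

44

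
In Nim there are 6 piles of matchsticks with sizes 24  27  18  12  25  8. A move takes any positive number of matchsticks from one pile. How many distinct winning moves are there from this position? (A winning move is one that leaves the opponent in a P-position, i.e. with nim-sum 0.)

5

Nim-sum: 24 ⊕ 27 ⊕ 18 ⊕ 12 ⊕ 25 ⊕ 8 = 12.
The overall nim-sum is X = 12. A pile of size p has a winning move iff p XOR X < p (reduce it to p XOR X).
  24: 24 XOR 12 = 20 < 24 — winning move (to 20).
  27: 27 XOR 12 = 23 < 27 — winning move (to 23).
  18: 18 XOR 12 = 30 ≥ 18 — no move.
  12: 12 XOR 12 = 0 < 12 — winning move (to 0).
  25: 25 XOR 12 = 21 < 25 — winning move (to 21).
  8: 8 XOR 12 = 4 < 8 — winning move (to 4).
That gives 5 winning moves.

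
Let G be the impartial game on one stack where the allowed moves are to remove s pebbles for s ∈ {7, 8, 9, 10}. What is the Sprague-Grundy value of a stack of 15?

Build the Grundy sequence with g(k) = mex{g(k−s) : s ∈ {7, 8, 9, 10}, s ≤ k}:
k:     0  1  2  3  4  5  6  7  8  9 10 11 12 13 14 15
g(k):  0  0  0  0  0  0  0  1  1  1  1  1  1  1  2  2
So g(15) = 2.

2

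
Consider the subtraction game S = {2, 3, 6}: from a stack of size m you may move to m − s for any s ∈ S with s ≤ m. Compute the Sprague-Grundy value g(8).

2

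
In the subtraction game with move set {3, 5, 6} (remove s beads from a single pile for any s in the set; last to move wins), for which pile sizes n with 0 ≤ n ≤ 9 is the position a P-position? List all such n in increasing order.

Build the Grundy sequence with g(k) = mex{g(k−s) : s ∈ {3, 5, 6}, s ≤ k}:
k:     0  1  2  3  4  5  6  7  8  9
g(k):  0  0  0  1  1  1  2  2  2  0
The P-positions (g = 0) in 0..9 are 0, 1, 2, 9.

0, 1, 2, 9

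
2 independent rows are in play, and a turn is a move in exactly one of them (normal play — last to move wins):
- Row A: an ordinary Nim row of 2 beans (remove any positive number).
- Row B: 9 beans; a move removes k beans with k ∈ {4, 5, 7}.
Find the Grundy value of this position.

0

Row A is a plain Nim row of size 2, so its Grundy value is 2.
Grundy values for row B (subtraction set {4, 5, 7}):
k:     0  1  2  3  4  5  6  7  8  9
g(k):  0  0  0  0  1  1  1  1  2  2
So g(9) = 2.
The value of a disjunctive sum is the nim-sum of the parts.
Combined value = 2 ⊕ 2 = 0.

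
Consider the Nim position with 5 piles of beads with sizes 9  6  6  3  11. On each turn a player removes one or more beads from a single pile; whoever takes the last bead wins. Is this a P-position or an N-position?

Nim-sum: 9 XOR 6 XOR 6 XOR 3 XOR 11 = 1.
The nim-sum is 1 ≠ 0, so this is an N-position: the player to move can win.

N-position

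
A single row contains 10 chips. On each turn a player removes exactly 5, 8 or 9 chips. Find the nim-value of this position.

2

Compute g(0), g(1), … for moves {5, 8, 9}:
k:     0  1  2  3  4  5  6  7  8  9 10
g(k):  0  0  0  0  0  1  1  1  1  1  2
So g(10) = 2.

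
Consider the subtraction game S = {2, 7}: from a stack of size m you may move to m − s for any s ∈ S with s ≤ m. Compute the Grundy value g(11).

1

Grundy values for subtraction set {2, 7}:
g(0) = mex{} = 0
g(1) = mex{} = 0
g(2) = mex{0} = 1
g(3) = mex{0} = 1
g(4) = mex{1} = 0
g(5) = mex{1} = 0
g(6) = mex{0} = 1
g(7) = mex{0} = 1
g(8) = mex{0,1} = 2
g(9) = mex{1} = 0
g(10) = mex{1,2} = 0
g(11) = mex{0} = 1
So g(11) = 1.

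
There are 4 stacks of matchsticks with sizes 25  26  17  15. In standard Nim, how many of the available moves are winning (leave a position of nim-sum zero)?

Compute the nim-sum pairwise:
25 XOR 26 = 3
3 XOR 17 = 18
18 XOR 15 = 29
The overall nim-sum is X = 29. A stack of size p has a winning move iff p XOR X < p (reduce it to p XOR X).
  25: 25 XOR 29 = 4 < 25 — winning move (to 4).
  26: 26 XOR 29 = 7 < 26 — winning move (to 7).
  17: 17 XOR 29 = 12 < 17 — winning move (to 12).
  15: 15 XOR 29 = 18 ≥ 15 — no move.
That gives 3 winning moves.

3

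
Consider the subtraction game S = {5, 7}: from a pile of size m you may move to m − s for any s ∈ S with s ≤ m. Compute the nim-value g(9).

Build the Grundy sequence with g(k) = mex{g(k−s) : s ∈ {5, 7}, s ≤ k}:
k:     0  1  2  3  4  5  6  7  8  9
g(k):  0  0  0  0  0  1  1  1  1  1
So g(9) = 1.

1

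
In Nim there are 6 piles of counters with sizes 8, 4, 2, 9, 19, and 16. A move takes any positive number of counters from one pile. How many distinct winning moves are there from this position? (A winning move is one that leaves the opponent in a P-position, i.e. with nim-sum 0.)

1

Nim-sum: 8 XOR 4 XOR 2 XOR 9 XOR 19 XOR 16 = 4.
The overall nim-sum is X = 4. A pile of size p has a winning move iff p XOR X < p (reduce it to p XOR X).
  8: 8 XOR 4 = 12 ≥ 8 — no move.
  4: 4 XOR 4 = 0 < 4 — winning move (to 0).
  2: 2 XOR 4 = 6 ≥ 2 — no move.
  9: 9 XOR 4 = 13 ≥ 9 — no move.
  19: 19 XOR 4 = 23 ≥ 19 — no move.
  16: 16 XOR 4 = 20 ≥ 16 — no move.
That gives 1 winning move.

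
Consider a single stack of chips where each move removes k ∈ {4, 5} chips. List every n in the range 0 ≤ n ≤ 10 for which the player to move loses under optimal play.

0, 1, 2, 3, 9, 10

Grundy values for subtraction set {4, 5}:
g(0) = mex{} = 0
g(1) = mex{} = 0
g(2) = mex{} = 0
g(3) = mex{} = 0
g(4) = mex{0} = 1
g(5) = mex{0} = 1
g(6) = mex{0} = 1
g(7) = mex{0} = 1
g(8) = mex{0,1} = 2
g(9) = mex{1} = 0
g(10) = mex{1} = 0
The P-positions (g = 0) in 0..10 are 0, 1, 2, 3, 9, 10.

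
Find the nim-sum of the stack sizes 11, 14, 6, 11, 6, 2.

12

In binary:
  1011  (11)
  1110  (14)
  0110  (6)
  1011  (11)
  0110  (6)
  0010  (2)
  ----
  1100  (12)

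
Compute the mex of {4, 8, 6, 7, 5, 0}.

0 is in the set but 1 is not, so the mex is 1.

1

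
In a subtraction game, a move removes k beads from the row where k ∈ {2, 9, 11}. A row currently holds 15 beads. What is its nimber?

3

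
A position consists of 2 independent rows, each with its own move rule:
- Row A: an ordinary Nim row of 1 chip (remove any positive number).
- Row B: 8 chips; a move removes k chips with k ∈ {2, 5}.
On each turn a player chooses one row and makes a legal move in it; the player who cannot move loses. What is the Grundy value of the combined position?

1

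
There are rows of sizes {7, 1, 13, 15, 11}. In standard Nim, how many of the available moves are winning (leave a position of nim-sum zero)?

3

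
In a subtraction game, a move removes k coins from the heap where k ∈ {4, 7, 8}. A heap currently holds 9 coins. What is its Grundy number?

Compute g(0), g(1), … for moves {4, 7, 8}:
g(0) = mex{} = 0
g(1) = mex{} = 0
g(2) = mex{} = 0
g(3) = mex{} = 0
g(4) = mex{0} = 1
g(5) = mex{0} = 1
g(6) = mex{0} = 1
g(7) = mex{0} = 1
g(8) = mex{0,1} = 2
g(9) = mex{0,1} = 2
So g(9) = 2.

2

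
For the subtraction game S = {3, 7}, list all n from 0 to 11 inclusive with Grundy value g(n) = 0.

0, 1, 2, 6, 10, 11

Build the Grundy sequence with g(k) = mex{g(k−s) : s ∈ {3, 7}, s ≤ k}:
k:     0  1  2  3  4  5  6  7  8  9 10 11
g(k):  0  0  0  1  1  1  0  2  2  1  0  0
The P-positions (g = 0) in 0..11 are 0, 1, 2, 6, 10, 11.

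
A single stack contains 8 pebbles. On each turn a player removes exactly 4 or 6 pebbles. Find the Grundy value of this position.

Grundy values for subtraction set {4, 6}:
k:     0  1  2  3  4  5  6  7  8
g(k):  0  0  0  0  1  1  1  1  2
So g(8) = 2.

2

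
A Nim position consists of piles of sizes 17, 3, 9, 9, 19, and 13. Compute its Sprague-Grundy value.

12

In binary:
  10001  (17)
  00011  (3)
  01001  (9)
  01001  (9)
  10011  (19)
  01101  (13)
  -----
  01100  (12)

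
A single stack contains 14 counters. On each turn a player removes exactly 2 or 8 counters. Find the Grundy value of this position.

Build the Grundy sequence with g(k) = mex{g(k−s) : s ∈ {2, 8}, s ≤ k}:
g(0) = mex{} = 0
g(1) = mex{} = 0
g(2) = mex{0} = 1
g(3) = mex{0} = 1
g(4) = mex{1} = 0
g(5) = mex{1} = 0
g(6) = mex{0} = 1
g(7) = mex{0} = 1
g(8) = mex{0,1} = 2
g(9) = mex{0,1} = 2
g(10) = mex{1,2} = 0
g(11) = mex{1,2} = 0
g(12) = mex{0} = 1
g(13) = mex{0} = 1
g(14) = mex{1} = 0
So g(14) = 0.

0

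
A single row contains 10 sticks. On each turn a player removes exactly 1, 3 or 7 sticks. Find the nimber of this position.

0

Grundy values for subtraction set {1, 3, 7}:
k:     0  1  2  3  4  5  6  7  8  9 10
g(k):  0  1  0  1  0  1  0  1  0  1  0
So g(10) = 0.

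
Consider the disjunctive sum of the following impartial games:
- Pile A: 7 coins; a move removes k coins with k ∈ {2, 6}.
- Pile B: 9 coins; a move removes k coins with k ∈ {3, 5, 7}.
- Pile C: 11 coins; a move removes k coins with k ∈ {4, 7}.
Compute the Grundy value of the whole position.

Build the Grundy sequence for pile A with g(k) = mex{g(k−s) : s ∈ {2, 6}, s ≤ k}:
k:     0  1  2  3  4  5  6  7
g(k):  0  0  1  1  0  0  1  1
So g(7) = 1.
For pile B, compute g(0), g(1), … with moves {3, 5, 7}:
g(0) = mex{} = 0
g(1) = mex{} = 0
g(2) = mex{} = 0
g(3) = mex{0} = 1
g(4) = mex{0} = 1
g(5) = mex{0} = 1
g(6) = mex{0,1} = 2
g(7) = mex{0,1} = 2
g(8) = mex{0,1} = 2
g(9) = mex{0,1,2} = 3
So g(9) = 3.
For pile C, compute g(0), g(1), … with moves {4, 7}:
g(0) = mex{} = 0
g(1) = mex{} = 0
g(2) = mex{} = 0
g(3) = mex{} = 0
g(4) = mex{0} = 1
g(5) = mex{0} = 1
g(6) = mex{0} = 1
g(7) = mex{0} = 1
g(8) = mex{0,1} = 2
g(9) = mex{0,1} = 2
g(10) = mex{0,1} = 2
g(11) = mex{1} = 0
So g(11) = 0.
The value of a disjunctive sum is the nim-sum of the parts.
Combined value = 1 ⊕ 3 ⊕ 0 = 2.

2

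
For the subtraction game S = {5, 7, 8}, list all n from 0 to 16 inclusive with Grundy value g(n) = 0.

0, 1, 2, 3, 4, 13, 14, 15, 16

Compute g(0), g(1), … for moves {5, 7, 8}:
k:     0  1  2  3  4  5  6  7  8  9 10 11 12 13 14 15 16
g(k):  0  0  0  0  0  1  1  1  1  1  2  2  2  0  0  0  0
The P-positions (g = 0) in 0..16 are 0, 1, 2, 3, 4, 13, 14, 15, 16.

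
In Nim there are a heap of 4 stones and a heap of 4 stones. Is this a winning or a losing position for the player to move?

Losing position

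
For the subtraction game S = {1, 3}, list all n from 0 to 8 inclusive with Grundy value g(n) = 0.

0, 2, 4, 6, 8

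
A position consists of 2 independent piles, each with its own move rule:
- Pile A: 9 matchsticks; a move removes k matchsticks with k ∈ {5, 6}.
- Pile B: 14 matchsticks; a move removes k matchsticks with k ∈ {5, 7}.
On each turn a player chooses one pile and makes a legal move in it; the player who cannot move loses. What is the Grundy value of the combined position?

1

For pile A, compute g(0), g(1), … with moves {5, 6}:
k:     0  1  2  3  4  5  6  7  8  9
g(k):  0  0  0  0  0  1  1  1  1  1
So g(9) = 1.
For pile B, compute g(0), g(1), … with moves {5, 7}:
g(0) = mex{} = 0
g(1) = mex{} = 0
g(2) = mex{} = 0
g(3) = mex{} = 0
g(4) = mex{} = 0
g(5) = mex{0} = 1
g(6) = mex{0} = 1
g(7) = mex{0} = 1
g(8) = mex{0} = 1
g(9) = mex{0} = 1
g(10) = mex{0,1} = 2
g(11) = mex{0,1} = 2
g(12) = mex{1} = 0
g(13) = mex{1} = 0
g(14) = mex{1} = 0
So g(14) = 0.
By the Sprague-Grundy theorem, the Grundy value of a sum of independent games is the XOR of the component values.
Combined value = 1 ⊕ 0 = 1.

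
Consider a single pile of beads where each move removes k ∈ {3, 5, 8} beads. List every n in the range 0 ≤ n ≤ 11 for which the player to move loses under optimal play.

0, 1, 2, 11

Build the Grundy sequence with g(k) = mex{g(k−s) : s ∈ {3, 5, 8}, s ≤ k}:
k:     0  1  2  3  4  5  6  7  8  9 10 11
g(k):  0  0  0  1  1  1  2  2  2  3  3  0
The P-positions (g = 0) in 0..11 are 0, 1, 2, 11.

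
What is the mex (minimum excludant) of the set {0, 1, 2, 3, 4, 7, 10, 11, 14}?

The values 0, 1, 2, 3, 4 are all present; 5 is the first non-negative integer missing from the set.

5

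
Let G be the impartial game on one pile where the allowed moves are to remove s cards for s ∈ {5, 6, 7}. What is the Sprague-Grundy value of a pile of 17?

Build the Grundy sequence with g(k) = mex{g(k−s) : s ∈ {5, 6, 7}, s ≤ k}:
k:     0  1  2  3  4  5  6  7  8  9 10 11 12 13 14 15 16 17
g(k):  0  0  0  0  0  1  1  1  1  1  2  2  0  0  0  0  0  1
So g(17) = 1.

1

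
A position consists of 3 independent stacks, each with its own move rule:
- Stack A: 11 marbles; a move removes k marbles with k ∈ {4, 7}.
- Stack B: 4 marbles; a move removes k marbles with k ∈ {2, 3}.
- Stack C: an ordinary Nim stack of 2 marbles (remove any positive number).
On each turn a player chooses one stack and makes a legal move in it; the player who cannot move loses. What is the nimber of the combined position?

Build the Grundy sequence for stack A with g(k) = mex{g(k−s) : s ∈ {4, 7}, s ≤ k}:
g(0) = mex{} = 0
g(1) = mex{} = 0
g(2) = mex{} = 0
g(3) = mex{} = 0
g(4) = mex{0} = 1
g(5) = mex{0} = 1
g(6) = mex{0} = 1
g(7) = mex{0} = 1
g(8) = mex{0,1} = 2
g(9) = mex{0,1} = 2
g(10) = mex{0,1} = 2
g(11) = mex{1} = 0
So g(11) = 0.
Grundy values for stack B (subtraction set {2, 3}):
g(0) = mex{} = 0
g(1) = mex{} = 0
g(2) = mex{0} = 1
g(3) = mex{0} = 1
g(4) = mex{0,1} = 2
So g(4) = 2.
Stack C is a plain Nim stack of size 2, so its Grundy value is 2.
By the Sprague-Grundy theorem, the Grundy value of a sum of independent games is the XOR of the component values.
Combined value = 0 XOR 2 XOR 2 = 0.

0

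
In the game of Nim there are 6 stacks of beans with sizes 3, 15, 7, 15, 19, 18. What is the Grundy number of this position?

Compute the nim-sum pairwise:
3 ⊕ 15 = 12
12 ⊕ 7 = 11
11 ⊕ 15 = 4
4 ⊕ 19 = 23
23 ⊕ 18 = 5

5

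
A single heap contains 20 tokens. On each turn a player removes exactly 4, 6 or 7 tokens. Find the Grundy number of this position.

Compute g(0), g(1), … for moves {4, 6, 7}:
k:     0  1  2  3  4  5  6  7  8  9 10 11 12 13 14 15 16 17 18 19 20
g(k):  0  0  0  0  1  1  1  1  2  2  2  0  0  0  0  1  1  1  1  2  2
So g(20) = 2.

2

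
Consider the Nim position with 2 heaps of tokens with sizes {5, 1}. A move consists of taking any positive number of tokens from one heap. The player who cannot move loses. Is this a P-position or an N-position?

Nim-sum: 5 ^ 1 = 4.
The nim-sum is 4 ≠ 0, so this is an N-position: the player to move can win.

N-position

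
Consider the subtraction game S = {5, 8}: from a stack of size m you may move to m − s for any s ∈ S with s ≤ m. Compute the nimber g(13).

Build the Grundy sequence with g(k) = mex{g(k−s) : s ∈ {5, 8}, s ≤ k}:
k:     0  1  2  3  4  5  6  7  8  9 10 11 12 13
g(k):  0  0  0  0  0  1  1  1  1  1  2  2  2  0
So g(13) = 0.

0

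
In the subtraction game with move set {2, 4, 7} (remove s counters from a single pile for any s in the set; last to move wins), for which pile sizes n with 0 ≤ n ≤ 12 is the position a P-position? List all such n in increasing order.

Compute g(0), g(1), … for moves {2, 4, 7}:
g(0) = mex{} = 0
g(1) = mex{} = 0
g(2) = mex{0} = 1
g(3) = mex{0} = 1
g(4) = mex{0,1} = 2
g(5) = mex{0,1} = 2
g(6) = mex{1,2} = 0
g(7) = mex{0,1,2} = 3
g(8) = mex{0,2} = 1
g(9) = mex{1,2,3} = 0
g(10) = mex{0,1} = 2
g(11) = mex{0,2,3} = 1
g(12) = mex{1,2} = 0
The P-positions (g = 0) in 0..12 are 0, 1, 6, 9, 12.

0, 1, 6, 9, 12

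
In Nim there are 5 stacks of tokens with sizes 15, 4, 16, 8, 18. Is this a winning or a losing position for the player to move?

Winning position

Write each in binary and XOR column by column:
  01111  (15)
  00100  (4)
  10000  (16)
  01000  (8)
  10010  (18)
  -----
  00001  (1)
The nim-sum is 1 ≠ 0, so this is an N-position: the player to move can win.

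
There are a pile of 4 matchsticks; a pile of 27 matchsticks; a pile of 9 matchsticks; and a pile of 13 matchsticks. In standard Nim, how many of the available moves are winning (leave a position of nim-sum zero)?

1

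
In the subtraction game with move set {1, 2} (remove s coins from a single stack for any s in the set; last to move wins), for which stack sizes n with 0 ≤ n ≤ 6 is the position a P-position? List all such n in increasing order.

0, 3, 6

Grundy values for subtraction set {1, 2}:
k:     0  1  2  3  4  5  6
g(k):  0  1  2  0  1  2  0
The P-positions (g = 0) in 0..6 are 0, 3, 6.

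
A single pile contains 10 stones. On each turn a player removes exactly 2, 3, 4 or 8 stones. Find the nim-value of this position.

2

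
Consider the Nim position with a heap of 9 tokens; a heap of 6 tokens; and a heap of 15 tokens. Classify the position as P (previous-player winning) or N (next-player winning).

Nim-sum: 9 XOR 6 XOR 15 = 0.
The nim-sum is 0, so this is a P-position: the player to move is in a losing position under optimal play.

P-position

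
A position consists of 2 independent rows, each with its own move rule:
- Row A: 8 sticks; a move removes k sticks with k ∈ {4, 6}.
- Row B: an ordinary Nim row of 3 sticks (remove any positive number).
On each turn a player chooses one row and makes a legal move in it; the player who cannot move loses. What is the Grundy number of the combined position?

1

Grundy values for row A (subtraction set {4, 6}):
k:     0  1  2  3  4  5  6  7  8
g(k):  0  0  0  0  1  1  1  1  2
So g(8) = 2.
Row B is a plain Nim row of size 3, so its Grundy value is 3.
By the Sprague-Grundy theorem, the Grundy value of a sum of independent games is the XOR of the component values.
Combined value = 2 XOR 3 = 1.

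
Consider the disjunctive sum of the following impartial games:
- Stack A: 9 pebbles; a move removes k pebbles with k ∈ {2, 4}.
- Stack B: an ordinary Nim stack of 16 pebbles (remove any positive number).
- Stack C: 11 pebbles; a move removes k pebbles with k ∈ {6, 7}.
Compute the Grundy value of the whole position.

For stack A, compute g(0), g(1), … with moves {2, 4}:
k:     0  1  2  3  4  5  6  7  8  9
g(k):  0  0  1  1  2  2  0  0  1  1
So g(9) = 1.
Stack B is a plain Nim stack of size 16, so its Grundy value is 16.
Build the Grundy sequence for stack C with g(k) = mex{g(k−s) : s ∈ {6, 7}, s ≤ k}:
k:     0  1  2  3  4  5  6  7  8  9 10 11
g(k):  0  0  0  0  0  0  1  1  1  1  1  1
So g(11) = 1.
The value of a disjunctive sum is the nim-sum of the parts.
Combined value = 1 XOR 16 XOR 1 = 16.

16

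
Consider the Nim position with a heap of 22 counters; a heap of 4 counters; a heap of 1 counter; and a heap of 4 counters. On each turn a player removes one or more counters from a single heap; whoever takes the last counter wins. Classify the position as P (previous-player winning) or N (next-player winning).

N-position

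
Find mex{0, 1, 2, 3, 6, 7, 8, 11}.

4

The values 0, 1, 2, 3 are all present; 4 is the first non-negative integer missing from the set.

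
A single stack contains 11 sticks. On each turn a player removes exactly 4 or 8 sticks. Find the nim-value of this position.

Compute g(0), g(1), … for moves {4, 8}:
g(0) = mex{} = 0
g(1) = mex{} = 0
g(2) = mex{} = 0
g(3) = mex{} = 0
g(4) = mex{0} = 1
g(5) = mex{0} = 1
g(6) = mex{0} = 1
g(7) = mex{0} = 1
g(8) = mex{0,1} = 2
g(9) = mex{0,1} = 2
g(10) = mex{0,1} = 2
g(11) = mex{0,1} = 2
So g(11) = 2.

2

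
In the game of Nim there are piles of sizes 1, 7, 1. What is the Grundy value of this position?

7

Compute the nim-sum pairwise:
1 XOR 7 = 6
6 XOR 1 = 7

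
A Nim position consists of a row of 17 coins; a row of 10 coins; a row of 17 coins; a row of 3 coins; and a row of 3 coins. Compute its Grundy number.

10

Bitwise XOR of the heap sizes:
  10001  (17)
  01010  (10)
  10001  (17)
  00011  (3)
  00011  (3)
  -----
  01010  (10)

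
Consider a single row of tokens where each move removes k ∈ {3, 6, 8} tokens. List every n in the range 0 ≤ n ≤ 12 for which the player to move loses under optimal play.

0, 1, 2, 11, 12

Compute g(0), g(1), … for moves {3, 6, 8}:
k:     0  1  2  3  4  5  6  7  8  9 10 11 12
g(k):  0  0  0  1  1  1  2  2  2  3  3  0  0
The P-positions (g = 0) in 0..12 are 0, 1, 2, 11, 12.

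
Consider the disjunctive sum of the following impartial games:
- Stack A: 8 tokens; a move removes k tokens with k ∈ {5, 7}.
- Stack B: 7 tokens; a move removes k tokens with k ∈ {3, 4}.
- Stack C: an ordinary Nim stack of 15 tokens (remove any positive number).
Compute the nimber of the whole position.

Build the Grundy sequence for stack A with g(k) = mex{g(k−s) : s ∈ {5, 7}, s ≤ k}:
k:     0  1  2  3  4  5  6  7  8
g(k):  0  0  0  0  0  1  1  1  1
So g(8) = 1.
Build the Grundy sequence for stack B with g(k) = mex{g(k−s) : s ∈ {3, 4}, s ≤ k}:
k:     0  1  2  3  4  5  6  7
g(k):  0  0  0  1  1  1  2  0
So g(7) = 0.
Stack C is a plain Nim stack of size 15, so its Grundy value is 15.
By the Sprague-Grundy theorem, the Grundy value of a sum of independent games is the XOR of the component values.
Combined value = 1 XOR 0 XOR 15 = 14.

14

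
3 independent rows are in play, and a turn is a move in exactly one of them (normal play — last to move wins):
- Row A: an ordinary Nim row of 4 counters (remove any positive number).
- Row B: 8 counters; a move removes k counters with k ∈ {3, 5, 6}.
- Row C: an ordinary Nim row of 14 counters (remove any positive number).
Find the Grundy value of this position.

8

Row A is a plain Nim row of size 4, so its Grundy value is 4.
Build the Grundy sequence for row B with g(k) = mex{g(k−s) : s ∈ {3, 5, 6}, s ≤ k}:
g(0) = mex{} = 0
g(1) = mex{} = 0
g(2) = mex{} = 0
g(3) = mex{0} = 1
g(4) = mex{0} = 1
g(5) = mex{0} = 1
g(6) = mex{0,1} = 2
g(7) = mex{0,1} = 2
g(8) = mex{0,1} = 2
So g(8) = 2.
Row C is a plain Nim row of size 14, so its Grundy value is 14.
By the Sprague-Grundy theorem, the Grundy value of a sum of independent games is the XOR of the component values.
Combined value = 4 ⊕ 2 ⊕ 14 = 8.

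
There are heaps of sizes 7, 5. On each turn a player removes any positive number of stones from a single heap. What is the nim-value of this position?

2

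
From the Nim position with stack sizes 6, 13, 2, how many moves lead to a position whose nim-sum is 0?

1

Compute the nim-sum pairwise:
6 ^ 13 = 11
11 ^ 2 = 9
The overall nim-sum is X = 9. A stack of size p has a winning move iff p XOR X < p (reduce it to p XOR X).
  6: 6 XOR 9 = 15 ≥ 6 — no move.
  13: 13 XOR 9 = 4 < 13 — winning move (to 4).
  2: 2 XOR 9 = 11 ≥ 2 — no move.
That gives 1 winning move.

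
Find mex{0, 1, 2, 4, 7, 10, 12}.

The values 0, 1, 2 are all present; 3 is the first non-negative integer missing from the set.

3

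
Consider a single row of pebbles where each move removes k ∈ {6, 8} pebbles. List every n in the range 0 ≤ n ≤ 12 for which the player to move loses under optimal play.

0, 1, 2, 3, 4, 5

Grundy values for subtraction set {6, 8}:
k:     0  1  2  3  4  5  6  7  8  9 10 11 12
g(k):  0  0  0  0  0  0  1  1  1  1  1  1  2
The P-positions (g = 0) in 0..12 are 0, 1, 2, 3, 4, 5.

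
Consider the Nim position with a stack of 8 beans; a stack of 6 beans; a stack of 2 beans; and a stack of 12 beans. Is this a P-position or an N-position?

P-position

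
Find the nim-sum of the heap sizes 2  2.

0

Compute the nim-sum pairwise:
2 ⊕ 2 = 0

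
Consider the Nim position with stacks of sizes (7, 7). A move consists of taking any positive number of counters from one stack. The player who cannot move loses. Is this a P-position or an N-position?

Bitwise XOR of the heap sizes:
  111  (7)
  111  (7)
  ---
  000  (0)
The nim-sum is 0, so this is a P-position: the player to move is in a losing position under optimal play.

P-position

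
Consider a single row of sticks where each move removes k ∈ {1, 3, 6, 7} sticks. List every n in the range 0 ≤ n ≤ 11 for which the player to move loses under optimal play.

0, 2, 4

Compute g(0), g(1), … for moves {1, 3, 6, 7}:
k:     0  1  2  3  4  5  6  7  8  9 10 11
g(k):  0  1  0  1  0  1  2  3  2  3  2  3
The P-positions (g = 0) in 0..11 are 0, 2, 4.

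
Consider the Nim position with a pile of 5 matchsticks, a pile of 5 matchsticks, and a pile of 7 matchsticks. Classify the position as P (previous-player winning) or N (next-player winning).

N-position

Nim-sum: 5 ⊕ 5 ⊕ 7 = 7.
The nim-sum is 7 ≠ 0, so this is an N-position: the player to move can win.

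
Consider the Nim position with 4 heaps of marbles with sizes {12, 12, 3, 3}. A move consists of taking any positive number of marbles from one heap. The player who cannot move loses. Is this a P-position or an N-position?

Write each in binary and XOR column by column:
  1100  (12)
  1100  (12)
  0011  (3)
  0011  (3)
  ----
  0000  (0)
The nim-sum is 0, so this is a P-position: the player to move is in a losing position under optimal play.

P-position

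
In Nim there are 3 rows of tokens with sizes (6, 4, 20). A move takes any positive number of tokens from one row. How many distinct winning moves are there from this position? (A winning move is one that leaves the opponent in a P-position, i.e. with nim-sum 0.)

1

In binary:
  00110  (6)
  00100  (4)
  10100  (20)
  -----
  10110  (22)
The overall nim-sum is X = 22. A row of size p has a winning move iff p XOR X < p (reduce it to p XOR X).
  6: 6 XOR 22 = 16 ≥ 6 — no move.
  4: 4 XOR 22 = 18 ≥ 4 — no move.
  20: 20 XOR 22 = 2 < 20 — winning move (to 2).
That gives 1 winning move.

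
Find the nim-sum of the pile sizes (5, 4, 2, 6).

Nim-sum: 5 ⊕ 4 ⊕ 2 ⊕ 6 = 5.

5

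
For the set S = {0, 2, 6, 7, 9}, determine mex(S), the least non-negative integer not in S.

0 is in the set but 1 is not, so the mex is 1.

1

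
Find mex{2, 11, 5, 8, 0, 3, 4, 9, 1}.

The values 0, 1, 2, 3, 4, 5 are all present; 6 is the first non-negative integer missing from the set.

6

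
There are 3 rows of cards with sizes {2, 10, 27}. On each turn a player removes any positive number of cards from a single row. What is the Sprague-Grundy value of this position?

19

Compute the nim-sum pairwise:
2 ^ 10 = 8
8 ^ 27 = 19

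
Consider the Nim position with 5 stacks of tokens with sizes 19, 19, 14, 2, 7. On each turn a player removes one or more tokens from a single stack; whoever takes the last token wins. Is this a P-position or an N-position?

Nim-sum: 19 ⊕ 19 ⊕ 14 ⊕ 2 ⊕ 7 = 11.
The nim-sum is 11 ≠ 0, so this is an N-position: the player to move can win.

N-position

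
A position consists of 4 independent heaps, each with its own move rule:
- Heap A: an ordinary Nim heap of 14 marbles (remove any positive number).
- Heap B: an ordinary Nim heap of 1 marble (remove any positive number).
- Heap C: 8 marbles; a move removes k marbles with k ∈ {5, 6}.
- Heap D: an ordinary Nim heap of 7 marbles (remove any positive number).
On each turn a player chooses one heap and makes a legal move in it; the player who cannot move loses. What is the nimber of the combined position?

Heap A is a plain Nim heap of size 14, so its Grundy value is 14.
Heap B is a plain Nim heap of size 1, so its Grundy value is 1.
Grundy values for heap C (subtraction set {5, 6}):
g(0) = mex{} = 0
g(1) = mex{} = 0
g(2) = mex{} = 0
g(3) = mex{} = 0
g(4) = mex{} = 0
g(5) = mex{0} = 1
g(6) = mex{0} = 1
g(7) = mex{0} = 1
g(8) = mex{0} = 1
So g(8) = 1.
Heap D is a plain Nim heap of size 7, so its Grundy value is 7.
The value of a disjunctive sum is the nim-sum of the parts.
Combined value = 14 ⊕ 1 ⊕ 1 ⊕ 7 = 9.

9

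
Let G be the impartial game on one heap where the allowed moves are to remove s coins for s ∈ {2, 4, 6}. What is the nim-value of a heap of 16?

Grundy values for subtraction set {2, 4, 6}:
k:     0  1  2  3  4  5  6  7  8  9 10 11 12 13 14 15 16
g(k):  0  0  1  1  2  2  3  3  0  0  1  1  2  2  3  3  0
So g(16) = 0.

0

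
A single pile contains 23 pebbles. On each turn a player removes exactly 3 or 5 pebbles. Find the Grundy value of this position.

Grundy values for subtraction set {3, 5}:
k:     0  1  2  3  4  5  6  7  8  9 10 11 12 13 14 15 16 17 18 19 20 21 22 23
g(k):  0  0  0  1  1  1  2  2  0  0  0  1  1  1  2  2  0  0  0  1  1  1  2  2
So g(23) = 2.

2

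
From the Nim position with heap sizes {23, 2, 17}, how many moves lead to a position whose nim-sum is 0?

Bitwise XOR of the heap sizes:
  10111  (23)
  00010  (2)
  10001  (17)
  -----
  00100  (4)
The overall nim-sum is X = 4. A heap of size p has a winning move iff p XOR X < p (reduce it to p XOR X).
  23: 23 XOR 4 = 19 < 23 — winning move (to 19).
  2: 2 XOR 4 = 6 ≥ 2 — no move.
  17: 17 XOR 4 = 21 ≥ 17 — no move.
That gives 1 winning move.

1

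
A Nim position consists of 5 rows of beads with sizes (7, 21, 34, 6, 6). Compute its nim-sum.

48

Nim-sum: 7 XOR 21 XOR 34 XOR 6 XOR 6 = 48.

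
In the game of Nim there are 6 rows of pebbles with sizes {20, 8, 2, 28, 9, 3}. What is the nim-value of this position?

8

Compute the nim-sum pairwise:
20 ⊕ 8 = 28
28 ⊕ 2 = 30
30 ⊕ 28 = 2
2 ⊕ 9 = 11
11 ⊕ 3 = 8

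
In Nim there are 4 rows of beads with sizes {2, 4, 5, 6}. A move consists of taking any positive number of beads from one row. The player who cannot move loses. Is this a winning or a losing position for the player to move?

Winning position

In binary:
  010  (2)
  100  (4)
  101  (5)
  110  (6)
  ---
  101  (5)
The nim-sum is 5 ≠ 0, so this is an N-position: the player to move can win.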